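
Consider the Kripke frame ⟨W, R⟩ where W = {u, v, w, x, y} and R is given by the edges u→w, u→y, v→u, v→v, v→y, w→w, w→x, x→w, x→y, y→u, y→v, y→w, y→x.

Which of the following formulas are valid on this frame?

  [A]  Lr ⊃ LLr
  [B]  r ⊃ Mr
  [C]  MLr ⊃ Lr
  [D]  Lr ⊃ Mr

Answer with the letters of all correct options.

R is not reflexive: not u R u.
R is not transitive: u R w and w R x but not u R x.
R is not euclidean: u R w and u R y but not w R y.
R is serial: every world has an R-successor.
(A) Lr ⊃ LLr (axiom 4) characterises the transitive frames. R is not transitive — not valid.
(B) r ⊃ Mr (the dual of axiom T) characterises the reflexive frames. R is not reflexive — not valid.
(C) MLr ⊃ Lr (the dual of axiom 5) characterises the euclidean frames. R is not euclidean — not valid.
(D) Lr ⊃ Mr (axiom D) characterises the serial frames. R is serial — valid.

D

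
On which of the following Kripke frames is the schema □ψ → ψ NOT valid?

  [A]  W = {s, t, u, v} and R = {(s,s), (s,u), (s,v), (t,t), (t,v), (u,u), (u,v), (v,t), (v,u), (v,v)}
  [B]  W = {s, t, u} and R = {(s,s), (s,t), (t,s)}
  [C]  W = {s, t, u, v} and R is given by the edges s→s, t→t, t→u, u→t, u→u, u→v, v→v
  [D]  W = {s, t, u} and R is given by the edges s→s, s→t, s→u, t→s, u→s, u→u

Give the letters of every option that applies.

B, D

The schema □ψ → ψ is axiom T; it is valid on a frame iff R is reflexive.
(A) R is reflexive (each world relates to itself), so the schema is valid here.
(B) R is not reflexive (not t R t), so the schema fails here.
(C) R is reflexive (each world relates to itself), so the schema is valid here.
(D) R is not reflexive (not t R t), so the schema fails here.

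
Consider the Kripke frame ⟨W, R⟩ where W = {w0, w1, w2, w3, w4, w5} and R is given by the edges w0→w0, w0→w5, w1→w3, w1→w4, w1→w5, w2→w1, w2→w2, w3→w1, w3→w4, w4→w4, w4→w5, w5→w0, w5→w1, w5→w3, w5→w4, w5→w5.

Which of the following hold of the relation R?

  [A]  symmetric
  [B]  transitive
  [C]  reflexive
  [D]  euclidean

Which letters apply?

(A) not symmetric: w1 R w4 but not w4 R w1.
(B) not transitive: w0 R w5 and w5 R w1 but not w0 R w1.
(C) not reflexive: not w1 R w1.
(D) not euclidean: w1 R w3 and w1 R w5 but not w3 R w5.

none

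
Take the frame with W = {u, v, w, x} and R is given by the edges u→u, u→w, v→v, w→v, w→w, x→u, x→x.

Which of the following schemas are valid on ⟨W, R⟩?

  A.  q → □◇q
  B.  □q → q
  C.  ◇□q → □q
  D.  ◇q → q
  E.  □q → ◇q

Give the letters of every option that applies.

B, E

R is reflexive: each world relates to itself.
R is not symmetric: u R w but not w R u.
R is not euclidean: u R w and u R u but not w R u.
R is serial: every world has an R-successor.
R is not a subset of the identity: u R w with u ≠ w.
(A) q → □◇q is axiom B; it is valid on a frame exactly when R is symmetric. R is not symmetric, so not valid.
(B) □q → q is axiom T, which corresponds to reflexivity. R is reflexive — valid.
(C) ◇□q → □q (the dual of axiom 5) characterises the euclidean frames. R is not euclidean — not valid.
(D) ◇q → q is the converse of T; it holds exactly when R ⊆ identity. Here R ⊄ identity — not valid.
(E) □q → ◇q is axiom D, which corresponds to seriality. R is serial — valid.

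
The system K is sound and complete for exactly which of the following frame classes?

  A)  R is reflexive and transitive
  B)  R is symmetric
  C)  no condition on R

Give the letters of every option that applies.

(A) this class determines S4, not K.
(B) this class determines KB, not K.
(C) K is sound and complete for exactly this class.

C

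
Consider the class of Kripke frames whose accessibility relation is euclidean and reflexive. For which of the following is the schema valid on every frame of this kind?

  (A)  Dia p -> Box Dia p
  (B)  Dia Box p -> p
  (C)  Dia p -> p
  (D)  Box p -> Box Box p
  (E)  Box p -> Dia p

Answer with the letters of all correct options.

A, B, D, E

A reflexive euclidean relation is also symmetric (from wRw and wRv the euclidean condition gives vRw) and hence transitive; it is an equivalence relation.
(A) Dia p -> Box Dia p (axiom 5) characterises the euclidean frames. Every such R is euclidean — valid.
(B) Dia Box p -> p is the dual of axiom B, which corresponds to symmetry. Every such R is symmetric — valid.
(C) Dia p -> p is the converse of T; it holds exactly when R ⊆ identity. Such an R need not be a subset of the identity — not valid.
(D) Box p -> Box Box p is axiom 4; it is valid on a frame exactly when R is transitive. Every such R is transitive, so valid.
(E) axiom D: valid iff R is serial. Every such R is serial — valid.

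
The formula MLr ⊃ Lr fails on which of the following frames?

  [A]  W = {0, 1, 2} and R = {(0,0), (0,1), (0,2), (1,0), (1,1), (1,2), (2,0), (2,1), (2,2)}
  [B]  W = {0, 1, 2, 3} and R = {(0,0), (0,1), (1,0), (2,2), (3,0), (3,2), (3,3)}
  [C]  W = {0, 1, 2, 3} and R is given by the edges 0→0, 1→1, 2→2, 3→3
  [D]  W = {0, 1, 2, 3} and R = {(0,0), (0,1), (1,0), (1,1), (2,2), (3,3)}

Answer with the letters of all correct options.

The schema MLr ⊃ Lr is the dual of axiom 5; it is valid on a frame iff R is euclidean.
(A) R is euclidean (any two R-successors of the same world are R-related), so the schema is valid here.
(B) R is not euclidean (3 R 0 and 3 R 2 but not 0 R 2), so the schema fails here.
(C) R is euclidean (any two R-successors of the same world are R-related), so the schema is valid here.
(D) R is euclidean (any two R-successors of the same world are R-related), so the schema is valid here.

B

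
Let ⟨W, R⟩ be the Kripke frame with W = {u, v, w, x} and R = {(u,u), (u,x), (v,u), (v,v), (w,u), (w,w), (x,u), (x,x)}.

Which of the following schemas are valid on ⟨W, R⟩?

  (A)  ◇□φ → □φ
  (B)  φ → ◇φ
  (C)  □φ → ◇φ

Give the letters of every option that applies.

B, C

R is reflexive: each world relates to itself.
R is not euclidean: v R u and v R v but not u R v.
R is serial: every world has an R-successor.
(A) the dual of axiom 5: valid iff R is euclidean. R is not euclidean — not valid.
(B) φ → ◇φ (the dual of axiom T) characterises the reflexive frames. R is reflexive — valid.
(C) □φ → ◇φ is axiom D; it is valid on a frame exactly when R is serial. R is serial, so valid.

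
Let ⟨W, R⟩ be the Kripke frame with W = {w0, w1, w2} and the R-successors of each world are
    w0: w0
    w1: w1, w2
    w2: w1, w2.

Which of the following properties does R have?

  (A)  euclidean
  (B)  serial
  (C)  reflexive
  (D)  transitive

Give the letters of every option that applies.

A, B, C, D

(A) euclidean: any two R-successors of the same world are R-related.
(B) serial: every world has an R-successor.
(C) reflexive: each world relates to itself.
(D) transitive: R is closed under composition.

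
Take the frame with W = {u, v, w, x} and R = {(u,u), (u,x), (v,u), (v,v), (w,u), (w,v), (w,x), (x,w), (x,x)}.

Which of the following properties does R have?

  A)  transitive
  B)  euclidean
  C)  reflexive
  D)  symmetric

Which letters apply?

(A) not transitive: u R x and x R w but not u R w.
(B) not euclidean: u R x and u R u but not x R u.
(C) not reflexive: not w R w.
(D) not symmetric: u R x but not x R u.

none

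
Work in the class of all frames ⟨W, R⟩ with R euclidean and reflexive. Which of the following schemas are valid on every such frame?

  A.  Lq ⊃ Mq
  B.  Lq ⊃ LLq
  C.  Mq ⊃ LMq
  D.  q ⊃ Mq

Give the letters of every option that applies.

A reflexive euclidean relation is also symmetric (from wRw and wRv the euclidean condition gives vRw) and hence transitive; it is an equivalence relation.
(A) axiom D: valid iff R is serial. Every such R is serial — valid.
(B) Lq ⊃ LLq is axiom 4, which corresponds to transitivity. Every such R is transitive — valid.
(C) Mq ⊃ LMq is axiom 5, which corresponds to the euclidean property. Every such R is euclidean — valid.
(D) q ⊃ Mq (the dual of axiom T) characterises the reflexive frames. Every such R is reflexive — valid.

A, B, C, D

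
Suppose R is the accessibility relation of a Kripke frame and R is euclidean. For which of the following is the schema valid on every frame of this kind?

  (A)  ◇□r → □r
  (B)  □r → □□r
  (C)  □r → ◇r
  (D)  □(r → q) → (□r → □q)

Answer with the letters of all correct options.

A, D

(A) ◇□r → □r is the dual of axiom 5; it is valid on a frame exactly when R is euclidean. Every such R is euclidean, so valid.
(B) □r → □□r is axiom 4, which corresponds to transitivity. Such an R need not be transitive — not valid.
(C) □r → ◇r is axiom D, which corresponds to seriality. Such an R need not be serial — not valid.
(D) □(r → q) → (□r → □q) is the K axiom; it holds on all frames — valid.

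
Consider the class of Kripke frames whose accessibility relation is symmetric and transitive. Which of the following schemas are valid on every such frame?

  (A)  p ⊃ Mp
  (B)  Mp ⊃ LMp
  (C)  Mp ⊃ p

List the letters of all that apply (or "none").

B

A symmetric transitive relation is euclidean (uRv and uRw give vRu by symmetry, then vRw by transitivity).
(A) the dual of axiom T: valid iff R is reflexive. Such an R need not be reflexive — not valid.
(B) Mp ⊃ LMp is axiom 5; it is valid on a frame exactly when R is euclidean. Every such R is euclidean, so valid.
(C) Mp ⊃ p (the converse of T) corresponds to R being a subset of the identity. Such an R need not be a subset of the identity, so not valid.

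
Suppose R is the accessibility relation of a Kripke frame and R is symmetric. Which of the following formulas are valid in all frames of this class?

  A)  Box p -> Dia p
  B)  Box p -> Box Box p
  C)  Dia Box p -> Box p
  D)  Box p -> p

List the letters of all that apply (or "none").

(A) Box p -> Dia p (axiom D) characterises the serial frames. Such an R need not be serial — not valid.
(B) Box p -> Box Box p is axiom 4; it is valid on a frame exactly when R is transitive. Such an R need not be transitive, so not valid.
(C) Dia Box p -> Box p is the dual of axiom 5; it is valid on a frame exactly when R is euclidean. Such an R need not be euclidean, so not valid.
(D) Box p -> p is axiom T, which corresponds to reflexivity. Such an R need not be reflexive — not valid.

none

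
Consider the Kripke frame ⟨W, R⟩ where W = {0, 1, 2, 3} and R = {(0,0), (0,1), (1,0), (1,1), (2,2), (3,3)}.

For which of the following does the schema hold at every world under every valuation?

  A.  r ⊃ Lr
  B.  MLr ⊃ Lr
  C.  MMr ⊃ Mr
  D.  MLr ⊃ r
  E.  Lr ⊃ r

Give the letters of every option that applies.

R is reflexive: each world relates to itself.
R is symmetric: every R-edge is matched by its reverse.
R is transitive: R is closed under composition.
R is euclidean: any two R-successors of the same world are R-related.
R is not a subset of the identity: 0 R 1 with 0 ≠ 1.
(A) r ⊃ Lr (equivalent to ◇p→p) corresponds to R being a subset of the identity. Here R ⊄ identity, so not valid.
(B) MLr ⊃ Lr is the dual of axiom 5, which corresponds to the euclidean property. R is euclidean — valid.
(C) the dual of axiom 4: valid iff R is transitive. R is transitive — valid.
(D) MLr ⊃ r (the dual of axiom B) characterises the symmetric frames. R is symmetric — valid.
(E) Lr ⊃ r is axiom T, which corresponds to reflexivity. R is reflexive — valid.

B, C, D, E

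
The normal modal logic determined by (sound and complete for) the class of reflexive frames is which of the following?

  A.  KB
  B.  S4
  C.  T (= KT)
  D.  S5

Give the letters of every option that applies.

(A) KB is determined by the class of symmetric frames.
(B) S4 is determined by the class of reflexive and transitive frames.
(C) T (= KT) is determined by exactly this class.
(D) S5 is determined by the class of reflexive, symmetric, and transitive frames.

C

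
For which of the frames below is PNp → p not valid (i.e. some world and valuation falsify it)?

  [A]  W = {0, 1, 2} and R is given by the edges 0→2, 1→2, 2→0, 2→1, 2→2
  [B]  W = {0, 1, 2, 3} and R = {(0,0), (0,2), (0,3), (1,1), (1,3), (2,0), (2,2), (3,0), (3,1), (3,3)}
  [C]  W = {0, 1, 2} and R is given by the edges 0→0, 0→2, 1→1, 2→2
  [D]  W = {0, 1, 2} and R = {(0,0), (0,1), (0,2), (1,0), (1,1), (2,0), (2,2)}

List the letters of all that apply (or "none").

The schema PNp → p is the dual of axiom B; it is valid on a frame iff R is symmetric.
(A) R is symmetric (every R-edge is matched by its reverse), so the schema is valid here.
(B) R is symmetric (every R-edge is matched by its reverse), so the schema is valid here.
(C) R is not symmetric (0 R 2 but not 2 R 0), so the schema fails here.
(D) R is symmetric (every R-edge is matched by its reverse), so the schema is valid here.

C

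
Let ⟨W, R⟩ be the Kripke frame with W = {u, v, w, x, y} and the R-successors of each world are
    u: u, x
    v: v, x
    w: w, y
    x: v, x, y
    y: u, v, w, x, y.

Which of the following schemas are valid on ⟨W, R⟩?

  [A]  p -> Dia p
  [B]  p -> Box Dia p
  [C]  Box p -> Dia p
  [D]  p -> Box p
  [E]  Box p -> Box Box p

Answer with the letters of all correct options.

A, C

R is reflexive: each world relates to itself.
R is not symmetric: u R x but not x R u.
R is not transitive: u R x and x R v but not u R v.
R is serial: every world has an R-successor.
R is not a subset of the identity: u R x with u ≠ x.
(A) p -> Dia p (the dual of axiom T) characterises the reflexive frames. R is reflexive — valid.
(B) axiom B: valid iff R is symmetric. R is not symmetric — not valid.
(C) Box p -> Dia p is axiom D; it is valid on a frame exactly when R is serial. R is serial, so valid.
(D) p -> Box p (equivalent to ◇p→p) corresponds to R being a subset of the identity. Here R ⊄ identity, so not valid.
(E) Box p -> Box Box p is axiom 4; it is valid on a frame exactly when R is transitive. R is not transitive, so not valid.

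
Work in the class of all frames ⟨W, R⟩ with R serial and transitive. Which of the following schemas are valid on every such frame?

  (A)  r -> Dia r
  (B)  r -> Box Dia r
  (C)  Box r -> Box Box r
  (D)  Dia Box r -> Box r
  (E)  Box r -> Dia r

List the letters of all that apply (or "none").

(A) r -> Dia r is the dual of axiom T; it is valid on a frame exactly when R is reflexive. Such an R need not be reflexive, so not valid.
(B) axiom B: valid iff R is symmetric. Such an R need not be symmetric — not valid.
(C) axiom 4: valid iff R is transitive. Every such R is transitive — valid.
(D) the dual of axiom 5: valid iff R is euclidean. Such an R need not be euclidean — not valid.
(E) Box r -> Dia r (axiom D) characterises the serial frames. Every such R is serial — valid.

C, E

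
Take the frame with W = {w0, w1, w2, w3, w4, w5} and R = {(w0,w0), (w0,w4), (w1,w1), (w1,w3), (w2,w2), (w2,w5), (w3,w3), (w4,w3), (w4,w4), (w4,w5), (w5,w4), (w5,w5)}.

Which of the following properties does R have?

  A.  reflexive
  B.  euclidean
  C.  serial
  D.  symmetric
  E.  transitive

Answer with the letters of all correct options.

(A) reflexive: each world relates to itself.
(B) not euclidean: w0 R w4 and w0 R w0 but not w4 R w0.
(C) serial: every world has an R-successor.
(D) not symmetric: w0 R w4 but not w4 R w0.
(E) not transitive: w0 R w4 and w4 R w3 but not w0 R w3.

A, C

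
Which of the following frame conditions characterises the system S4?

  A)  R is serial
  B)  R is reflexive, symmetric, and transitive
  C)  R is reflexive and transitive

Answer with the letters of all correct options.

(A) this class determines D, not S4.
(B) this class determines S5, not S4.
(C) S4 is sound and complete for exactly this class.

C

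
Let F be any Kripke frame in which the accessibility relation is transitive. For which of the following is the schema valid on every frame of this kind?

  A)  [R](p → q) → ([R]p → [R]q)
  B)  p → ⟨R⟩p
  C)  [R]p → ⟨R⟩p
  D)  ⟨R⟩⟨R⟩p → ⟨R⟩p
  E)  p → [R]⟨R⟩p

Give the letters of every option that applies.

(A) [R](p → q) → ([R]p → [R]q) is axiom K, valid on every Kripke frame — valid.
(B) p → ⟨R⟩p is the dual of axiom T, which corresponds to reflexivity. Such an R need not be reflexive — not valid.
(C) [R]p → ⟨R⟩p is axiom D; it is valid on a frame exactly when R is serial. Such an R need not be serial, so not valid.
(D) the dual of axiom 4: valid iff R is transitive. Every such R is transitive — valid.
(E) p → [R]⟨R⟩p is axiom B; it is valid on a frame exactly when R is symmetric. Such an R need not be symmetric, so not valid.

A, D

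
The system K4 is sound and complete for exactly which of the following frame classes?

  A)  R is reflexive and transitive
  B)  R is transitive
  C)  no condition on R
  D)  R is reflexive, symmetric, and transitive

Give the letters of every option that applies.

(A) this class determines S4, not K4.
(B) K4 is sound and complete for exactly this class.
(C) this class determines K, not K4.
(D) this class determines S5, not K4.

B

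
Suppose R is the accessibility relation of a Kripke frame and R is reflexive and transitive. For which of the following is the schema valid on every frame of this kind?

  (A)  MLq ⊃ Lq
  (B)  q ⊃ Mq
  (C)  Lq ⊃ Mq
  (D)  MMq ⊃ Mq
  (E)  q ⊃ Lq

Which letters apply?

Reflexive relations are serial.
(A) the dual of axiom 5: valid iff R is euclidean. Such an R need not be euclidean — not valid.
(B) q ⊃ Mq (the dual of axiom T) characterises the reflexive frames. Every such R is reflexive — valid.
(C) Lq ⊃ Mq (axiom D) characterises the serial frames. Every such R is serial — valid.
(D) the dual of axiom 4: valid iff R is transitive. Every such R is transitive — valid.
(E) q ⊃ Lq is valid only on frames where every R-edge is a self-loop. Such an R need not be a subset of the identity — not valid.

B, C, D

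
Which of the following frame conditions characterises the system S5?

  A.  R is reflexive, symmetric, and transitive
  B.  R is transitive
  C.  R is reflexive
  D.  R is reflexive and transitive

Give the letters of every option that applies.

(A) S5 is sound and complete for exactly this class.
(B) this class determines K4, not S5.
(C) this class determines T (= KT), not S5.
(D) this class determines S4, not S5.

A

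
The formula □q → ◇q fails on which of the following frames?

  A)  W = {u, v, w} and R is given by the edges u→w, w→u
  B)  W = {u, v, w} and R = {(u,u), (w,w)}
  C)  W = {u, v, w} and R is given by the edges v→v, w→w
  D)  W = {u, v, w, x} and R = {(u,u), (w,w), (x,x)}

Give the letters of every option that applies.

A, B, C, D

The schema □q → ◇q is axiom D; it is valid on a frame iff R is serial.
(A) R is not serial (v has no R-successor), so the schema fails here.
(B) R is not serial (v has no R-successor), so the schema fails here.
(C) R is not serial (u has no R-successor), so the schema fails here.
(D) R is not serial (v has no R-successor), so the schema fails here.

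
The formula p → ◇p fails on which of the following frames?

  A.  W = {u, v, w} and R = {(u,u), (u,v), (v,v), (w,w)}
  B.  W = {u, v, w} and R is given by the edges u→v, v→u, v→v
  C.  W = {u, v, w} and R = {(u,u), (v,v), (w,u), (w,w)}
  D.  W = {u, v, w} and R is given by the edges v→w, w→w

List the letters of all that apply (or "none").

The schema p → ◇p is the dual of axiom T; it is valid on a frame iff R is reflexive.
(A) R is reflexive (each world relates to itself), so the schema is valid here.
(B) R is not reflexive (not u R u), so the schema fails here.
(C) R is reflexive (each world relates to itself), so the schema is valid here.
(D) R is not reflexive (not u R u), so the schema fails here.

B, D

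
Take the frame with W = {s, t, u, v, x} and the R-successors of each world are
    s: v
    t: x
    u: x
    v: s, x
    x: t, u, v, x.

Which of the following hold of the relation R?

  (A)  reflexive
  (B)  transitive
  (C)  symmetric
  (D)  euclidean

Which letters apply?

C

(A) not reflexive: not s R s.
(B) not transitive: s R v and v R s but not s R s.
(C) symmetric: every R-edge is matched by its reverse.
(D) not euclidean: v R s and v R x but not s R x.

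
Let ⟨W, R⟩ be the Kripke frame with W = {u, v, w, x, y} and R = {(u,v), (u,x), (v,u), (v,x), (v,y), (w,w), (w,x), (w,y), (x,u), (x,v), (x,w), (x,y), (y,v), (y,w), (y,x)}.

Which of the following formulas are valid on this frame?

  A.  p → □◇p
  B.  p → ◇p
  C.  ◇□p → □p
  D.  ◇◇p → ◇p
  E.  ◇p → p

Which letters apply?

R is not reflexive: not u R u.
R is symmetric: every R-edge is matched by its reverse.
R is not transitive: u R v and v R u but not u R u.
R is not euclidean: v R u and v R y but not u R y.
R is not a subset of the identity: u R v with u ≠ v.
(A) axiom B: valid iff R is symmetric. R is symmetric — valid.
(B) p → ◇p is the dual of axiom T, which corresponds to reflexivity. R is not reflexive — not valid.
(C) ◇□p → □p is the dual of axiom 5; it is valid on a frame exactly when R is euclidean. R is not euclidean, so not valid.
(D) ◇◇p → ◇p (the dual of axiom 4) characterises the transitive frames. R is not transitive — not valid.
(E) ◇p → p is valid only on frames where every R-edge is a self-loop. Here R ⊄ identity — not valid.

A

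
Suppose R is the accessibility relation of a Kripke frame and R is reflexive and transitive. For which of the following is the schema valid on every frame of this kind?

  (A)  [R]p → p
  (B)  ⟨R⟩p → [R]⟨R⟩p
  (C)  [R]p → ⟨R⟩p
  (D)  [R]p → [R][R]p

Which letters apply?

Reflexive relations are serial.
(A) axiom T: valid iff R is reflexive. Every such R is reflexive — valid.
(B) ⟨R⟩p → [R]⟨R⟩p is axiom 5, which corresponds to the euclidean property. Such an R need not be euclidean — not valid.
(C) [R]p → ⟨R⟩p (axiom D) characterises the serial frames. Every such R is serial — valid.
(D) axiom 4: valid iff R is transitive. Every such R is transitive — valid.

A, C, D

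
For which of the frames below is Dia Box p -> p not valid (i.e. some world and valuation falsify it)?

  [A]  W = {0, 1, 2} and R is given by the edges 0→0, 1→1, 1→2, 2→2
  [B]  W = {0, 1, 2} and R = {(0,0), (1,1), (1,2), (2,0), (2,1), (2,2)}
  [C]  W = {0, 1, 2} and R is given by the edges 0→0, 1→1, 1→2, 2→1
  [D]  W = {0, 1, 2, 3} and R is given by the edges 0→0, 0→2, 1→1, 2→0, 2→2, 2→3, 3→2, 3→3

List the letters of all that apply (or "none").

A, B

The schema Dia Box p -> p is the dual of axiom B; it is valid on a frame iff R is symmetric.
(A) R is not symmetric (1 R 2 but not 2 R 1), so the schema fails here.
(B) R is not symmetric (2 R 0 but not 0 R 2), so the schema fails here.
(C) R is symmetric (every R-edge is matched by its reverse), so the schema is valid here.
(D) R is symmetric (every R-edge is matched by its reverse), so the schema is valid here.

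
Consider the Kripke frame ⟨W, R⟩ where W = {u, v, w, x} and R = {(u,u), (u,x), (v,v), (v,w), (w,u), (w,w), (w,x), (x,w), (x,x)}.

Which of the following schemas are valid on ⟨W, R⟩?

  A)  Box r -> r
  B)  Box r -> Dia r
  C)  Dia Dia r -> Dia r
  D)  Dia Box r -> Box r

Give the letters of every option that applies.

R is reflexive: each world relates to itself.
R is not transitive: u R x and x R w but not u R w.
R is not euclidean: u R x and u R u but not x R u.
R is serial: every world has an R-successor.
(A) Box r -> r is axiom T; it is valid on a frame exactly when R is reflexive. R is reflexive, so valid.
(B) Box r -> Dia r (axiom D) characterises the serial frames. R is serial — valid.
(C) the dual of axiom 4: valid iff R is transitive. R is not transitive — not valid.
(D) Dia Box r -> Box r is the dual of axiom 5, which corresponds to the euclidean property. R is not euclidean — not valid.

A, B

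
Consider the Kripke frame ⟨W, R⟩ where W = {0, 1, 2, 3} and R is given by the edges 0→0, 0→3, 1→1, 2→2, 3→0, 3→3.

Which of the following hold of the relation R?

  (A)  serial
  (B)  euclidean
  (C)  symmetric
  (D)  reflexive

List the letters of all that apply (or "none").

(A) serial: every world has an R-successor.
(B) euclidean: any two R-successors of the same world are R-related.
(C) symmetric: every R-edge is matched by its reverse.
(D) reflexive: each world relates to itself.

A, B, C, D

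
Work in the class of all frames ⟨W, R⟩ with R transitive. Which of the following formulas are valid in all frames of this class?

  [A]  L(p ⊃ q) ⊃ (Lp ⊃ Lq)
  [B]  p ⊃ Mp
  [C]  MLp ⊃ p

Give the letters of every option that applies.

A

(A) L(p ⊃ q) ⊃ (Lp ⊃ Lq) is the K axiom; it holds on all frames — valid.
(B) the dual of axiom T: valid iff R is reflexive. Such an R need not be reflexive — not valid.
(C) MLp ⊃ p (the dual of axiom B) characterises the symmetric frames. Such an R need not be symmetric — not valid.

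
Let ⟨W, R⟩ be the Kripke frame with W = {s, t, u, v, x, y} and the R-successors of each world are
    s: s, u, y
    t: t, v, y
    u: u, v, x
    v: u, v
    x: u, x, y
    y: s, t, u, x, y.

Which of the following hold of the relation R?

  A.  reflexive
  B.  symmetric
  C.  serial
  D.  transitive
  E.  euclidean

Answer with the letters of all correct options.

A, C

(A) reflexive: each world relates to itself.
(B) not symmetric: s R u but not u R s.
(C) serial: every world has an R-successor.
(D) not transitive: s R u and u R v but not s R v.
(E) not euclidean: s R u and s R s but not u R s.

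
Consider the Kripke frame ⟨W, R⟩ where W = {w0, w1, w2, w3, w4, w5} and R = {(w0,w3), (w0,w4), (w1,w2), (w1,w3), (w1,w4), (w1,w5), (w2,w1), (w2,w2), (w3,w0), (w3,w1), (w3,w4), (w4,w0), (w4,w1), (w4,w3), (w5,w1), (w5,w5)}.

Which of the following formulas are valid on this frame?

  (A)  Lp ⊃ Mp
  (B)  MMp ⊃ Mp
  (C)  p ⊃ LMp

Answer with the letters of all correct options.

R is symmetric: every R-edge is matched by its reverse.
R is not transitive: w0 R w3 and w3 R w0 but not w0 R w0.
R is serial: every world has an R-successor.
(A) axiom D: valid iff R is serial. R is serial — valid.
(B) MMp ⊃ Mp is the dual of axiom 4, which corresponds to transitivity. R is not transitive — not valid.
(C) p ⊃ LMp is axiom B, which corresponds to symmetry. R is symmetric — valid.

A, C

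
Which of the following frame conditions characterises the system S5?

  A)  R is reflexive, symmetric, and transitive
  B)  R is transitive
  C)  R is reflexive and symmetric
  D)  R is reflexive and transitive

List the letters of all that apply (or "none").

(A) S5 is sound and complete for exactly this class.
(B) this class determines K4, not S5.
(C) this class determines B (= KTB), not S5.
(D) this class determines S4, not S5.

A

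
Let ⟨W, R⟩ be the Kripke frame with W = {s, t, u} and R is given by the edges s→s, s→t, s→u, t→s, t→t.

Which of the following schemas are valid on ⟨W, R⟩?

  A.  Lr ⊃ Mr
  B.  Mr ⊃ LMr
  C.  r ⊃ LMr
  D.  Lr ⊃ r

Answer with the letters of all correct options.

R is not reflexive: not u R u.
R is not symmetric: s R u but not u R s.
R is not euclidean: s R t and s R u but not t R u.
R is not serial: u has no R-successor.
(A) Lr ⊃ Mr (axiom D) characterises the serial frames. R is not serial — not valid.
(B) Mr ⊃ LMr is axiom 5; it is valid on a frame exactly when R is euclidean. R is not euclidean, so not valid.
(C) r ⊃ LMr is axiom B; it is valid on a frame exactly when R is symmetric. R is not symmetric, so not valid.
(D) Lr ⊃ r (axiom T) characterises the reflexive frames. R is not reflexive — not valid.

none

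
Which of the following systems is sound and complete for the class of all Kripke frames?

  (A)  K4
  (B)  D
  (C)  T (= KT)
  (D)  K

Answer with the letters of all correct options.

D

(A) K4 is determined by the class of transitive frames.
(B) D is determined by the class of serial frames.
(C) T (= KT) is determined by the class of reflexive frames.
(D) K is determined by exactly this class.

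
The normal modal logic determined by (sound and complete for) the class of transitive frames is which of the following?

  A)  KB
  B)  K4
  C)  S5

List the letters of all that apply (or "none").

B

(A) KB is determined by the class of symmetric frames.
(B) K4 is determined by exactly this class.
(C) S5 is determined by the class of reflexive, symmetric, and transitive frames.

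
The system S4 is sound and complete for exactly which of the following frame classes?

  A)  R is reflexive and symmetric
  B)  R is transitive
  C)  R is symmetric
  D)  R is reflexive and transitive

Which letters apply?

(A) this class determines B (= KTB), not S4.
(B) this class determines K4, not S4.
(C) this class determines KB, not S4.
(D) S4 is sound and complete for exactly this class.

D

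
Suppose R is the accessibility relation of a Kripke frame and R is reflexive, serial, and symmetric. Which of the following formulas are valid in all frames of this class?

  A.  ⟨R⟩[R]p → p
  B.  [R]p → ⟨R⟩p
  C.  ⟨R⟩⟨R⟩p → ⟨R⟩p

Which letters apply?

A, B

(A) ⟨R⟩[R]p → p is the dual of axiom B; it is valid on a frame exactly when R is symmetric. Every such R is symmetric, so valid.
(B) [R]p → ⟨R⟩p is axiom D, which corresponds to seriality. Every such R is serial — valid.
(C) ⟨R⟩⟨R⟩p → ⟨R⟩p is the dual of axiom 4; it is valid on a frame exactly when R is transitive. Such an R need not be transitive, so not valid.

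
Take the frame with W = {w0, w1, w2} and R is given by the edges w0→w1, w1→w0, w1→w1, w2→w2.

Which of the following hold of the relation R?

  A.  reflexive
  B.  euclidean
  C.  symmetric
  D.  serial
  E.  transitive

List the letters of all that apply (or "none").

C, D

(A) not reflexive: not w0 R w0.
(B) not euclidean: w1 R w0 and w1 R w0 but not w0 R w0.
(C) symmetric: every R-edge is matched by its reverse.
(D) serial: every world has an R-successor.
(E) not transitive: w0 R w1 and w1 R w0 but not w0 R w0.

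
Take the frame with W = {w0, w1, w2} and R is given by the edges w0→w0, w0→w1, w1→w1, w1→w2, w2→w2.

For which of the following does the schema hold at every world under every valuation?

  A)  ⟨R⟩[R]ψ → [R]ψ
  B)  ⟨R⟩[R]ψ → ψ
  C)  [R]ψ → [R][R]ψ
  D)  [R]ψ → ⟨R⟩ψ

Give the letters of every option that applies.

D

R is not symmetric: w0 R w1 but not w1 R w0.
R is not transitive: w0 R w1 and w1 R w2 but not w0 R w2.
R is not euclidean: w0 R w1 and w0 R w0 but not w1 R w0.
R is serial: every world has an R-successor.
(A) ⟨R⟩[R]ψ → [R]ψ is the dual of axiom 5; it is valid on a frame exactly when R is euclidean. R is not euclidean, so not valid.
(B) ⟨R⟩[R]ψ → ψ is the dual of axiom B, which corresponds to symmetry. R is not symmetric — not valid.
(C) [R]ψ → [R][R]ψ is axiom 4; it is valid on a frame exactly when R is transitive. R is not transitive, so not valid.
(D) axiom D: valid iff R is serial. R is serial — valid.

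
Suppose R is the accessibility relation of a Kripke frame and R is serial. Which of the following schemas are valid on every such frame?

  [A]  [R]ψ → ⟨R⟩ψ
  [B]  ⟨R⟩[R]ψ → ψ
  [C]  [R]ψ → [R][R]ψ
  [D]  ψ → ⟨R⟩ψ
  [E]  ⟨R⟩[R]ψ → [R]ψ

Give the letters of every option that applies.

(A) [R]ψ → ⟨R⟩ψ is axiom D, which corresponds to seriality. Every such R is serial — valid.
(B) ⟨R⟩[R]ψ → ψ (the dual of axiom B) characterises the symmetric frames. Such an R need not be symmetric — not valid.
(C) [R]ψ → [R][R]ψ is axiom 4; it is valid on a frame exactly when R is transitive. Such an R need not be transitive, so not valid.
(D) the dual of axiom T: valid iff R is reflexive. Such an R need not be reflexive — not valid.
(E) ⟨R⟩[R]ψ → [R]ψ is the dual of axiom 5, which corresponds to the euclidean property. Such an R need not be euclidean — not valid.

A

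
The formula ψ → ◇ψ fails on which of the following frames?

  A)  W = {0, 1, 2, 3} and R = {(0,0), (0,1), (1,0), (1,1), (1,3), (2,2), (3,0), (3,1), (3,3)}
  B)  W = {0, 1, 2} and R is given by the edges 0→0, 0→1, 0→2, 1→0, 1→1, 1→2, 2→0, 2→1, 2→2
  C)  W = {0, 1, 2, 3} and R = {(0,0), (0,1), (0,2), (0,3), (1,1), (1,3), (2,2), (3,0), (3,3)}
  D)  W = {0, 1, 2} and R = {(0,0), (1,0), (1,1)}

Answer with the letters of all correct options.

D

The schema ψ → ◇ψ is the dual of axiom T; it is valid on a frame iff R is reflexive.
(A) R is reflexive (each world relates to itself), so the schema is valid here.
(B) R is reflexive (each world relates to itself), so the schema is valid here.
(C) R is reflexive (each world relates to itself), so the schema is valid here.
(D) R is not reflexive (not 2 R 2), so the schema fails here.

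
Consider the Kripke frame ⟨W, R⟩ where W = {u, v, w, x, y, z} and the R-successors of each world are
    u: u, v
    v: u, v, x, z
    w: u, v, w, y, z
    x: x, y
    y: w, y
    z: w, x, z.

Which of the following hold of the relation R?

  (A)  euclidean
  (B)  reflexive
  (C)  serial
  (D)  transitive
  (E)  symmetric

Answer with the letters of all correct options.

(A) not euclidean: v R u and v R x but not u R x.
(B) reflexive: each world relates to itself.
(C) serial: every world has an R-successor.
(D) not transitive: u R v and v R x but not u R x.
(E) not symmetric: v R x but not x R v.

B, C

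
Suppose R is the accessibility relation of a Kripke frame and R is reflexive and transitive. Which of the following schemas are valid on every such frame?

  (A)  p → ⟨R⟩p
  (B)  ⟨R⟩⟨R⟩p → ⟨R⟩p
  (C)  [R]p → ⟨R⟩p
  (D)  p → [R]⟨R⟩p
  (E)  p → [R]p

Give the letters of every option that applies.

A, B, C

Reflexive relations are serial.
(A) p → ⟨R⟩p (the dual of axiom T) characterises the reflexive frames. Every such R is reflexive — valid.
(B) ⟨R⟩⟨R⟩p → ⟨R⟩p is the dual of axiom 4, which corresponds to transitivity. Every such R is transitive — valid.
(C) [R]p → ⟨R⟩p (axiom D) characterises the serial frames. Every such R is serial — valid.
(D) p → [R]⟨R⟩p is axiom B, which corresponds to symmetry. Such an R need not be symmetric — not valid.
(E) p → [R]p is valid only on frames where every R-edge is a self-loop. Such an R need not be a subset of the identity — not valid.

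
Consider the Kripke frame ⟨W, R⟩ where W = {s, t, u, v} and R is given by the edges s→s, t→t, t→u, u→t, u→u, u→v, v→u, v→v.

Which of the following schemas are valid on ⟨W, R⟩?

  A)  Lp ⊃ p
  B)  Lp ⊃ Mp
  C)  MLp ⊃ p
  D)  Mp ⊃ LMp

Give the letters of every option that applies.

R is reflexive: each world relates to itself.
R is symmetric: every R-edge is matched by its reverse.
R is not euclidean: u R t and u R v but not t R v.
R is serial: every world has an R-successor.
(A) axiom T: valid iff R is reflexive. R is reflexive — valid.
(B) axiom D: valid iff R is serial. R is serial — valid.
(C) the dual of axiom B: valid iff R is symmetric. R is symmetric — valid.
(D) Mp ⊃ LMp is axiom 5, which corresponds to the euclidean property. R is not euclidean — not valid.

A, B, C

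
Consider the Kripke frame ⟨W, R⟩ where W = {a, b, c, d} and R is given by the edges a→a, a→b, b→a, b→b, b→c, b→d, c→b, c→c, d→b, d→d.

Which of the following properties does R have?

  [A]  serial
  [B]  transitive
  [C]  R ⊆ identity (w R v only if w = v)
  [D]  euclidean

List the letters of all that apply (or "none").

A

(A) serial: every world has an R-successor.
(B) not transitive: a R b and b R c but not a R c.
(C) not ⊆ identity: a R b with a ≠ b.
(D) not euclidean: b R a and b R c but not a R c.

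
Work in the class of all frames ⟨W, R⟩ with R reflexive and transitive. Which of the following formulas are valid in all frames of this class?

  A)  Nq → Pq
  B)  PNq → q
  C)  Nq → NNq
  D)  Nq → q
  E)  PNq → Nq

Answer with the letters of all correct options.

Reflexive relations are serial.
(A) Nq → Pq is axiom D, which corresponds to seriality. Every such R is serial — valid.
(B) PNq → q (the dual of axiom B) characterises the symmetric frames. Such an R need not be symmetric — not valid.
(C) axiom 4: valid iff R is transitive. Every such R is transitive — valid.
(D) Nq → q (axiom T) characterises the reflexive frames. Every such R is reflexive — valid.
(E) PNq → Nq (the dual of axiom 5) characterises the euclidean frames. Such an R need not be euclidean — not valid.

A, C, D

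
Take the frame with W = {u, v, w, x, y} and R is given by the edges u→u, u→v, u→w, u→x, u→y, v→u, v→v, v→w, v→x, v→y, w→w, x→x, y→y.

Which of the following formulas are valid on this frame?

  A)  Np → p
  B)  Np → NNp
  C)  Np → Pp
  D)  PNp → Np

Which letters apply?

R is reflexive: each world relates to itself.
R is transitive: R is closed under composition.
R is not euclidean: u R w and u R u but not w R u.
R is serial: every world has an R-successor.
(A) axiom T: valid iff R is reflexive. R is reflexive — valid.
(B) axiom 4: valid iff R is transitive. R is transitive — valid.
(C) Np → Pp (axiom D) characterises the serial frames. R is serial — valid.
(D) PNp → Np is the dual of axiom 5; it is valid on a frame exactly when R is euclidean. R is not euclidean, so not valid.

A, B, C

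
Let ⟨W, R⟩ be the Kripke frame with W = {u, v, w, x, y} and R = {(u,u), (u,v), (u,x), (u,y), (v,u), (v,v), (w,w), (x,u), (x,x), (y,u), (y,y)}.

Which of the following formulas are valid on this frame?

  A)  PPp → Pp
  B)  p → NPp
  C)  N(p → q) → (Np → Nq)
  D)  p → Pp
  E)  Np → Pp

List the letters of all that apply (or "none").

R is reflexive: each world relates to itself.
R is symmetric: every R-edge is matched by its reverse.
R is not transitive: v R u and u R x but not v R x.
R is serial: every world has an R-successor.
(A) PPp → Pp is the dual of axiom 4; it is valid on a frame exactly when R is transitive. R is not transitive, so not valid.
(B) p → NPp is axiom B; it is valid on a frame exactly when R is symmetric. R is symmetric, so valid.
(C) this is just K, valid on every normal frame.
(D) p → Pp (the dual of axiom T) characterises the reflexive frames. R is reflexive — valid.
(E) Np → Pp is axiom D, which corresponds to seriality. R is serial — valid.

B, C, D, E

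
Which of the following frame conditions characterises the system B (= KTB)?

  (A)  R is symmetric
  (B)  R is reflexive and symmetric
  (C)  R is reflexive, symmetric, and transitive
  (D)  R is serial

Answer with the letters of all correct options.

B

(A) this class determines KB, not B (= KTB).
(B) B (= KTB) is sound and complete for exactly this class.
(C) this class determines S5, not B (= KTB).
(D) this class determines D, not B (= KTB).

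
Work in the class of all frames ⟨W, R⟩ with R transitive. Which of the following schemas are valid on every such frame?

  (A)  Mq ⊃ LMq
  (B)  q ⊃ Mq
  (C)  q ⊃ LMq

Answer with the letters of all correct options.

(A) Mq ⊃ LMq is axiom 5, which corresponds to the euclidean property. Such an R need not be euclidean — not valid.
(B) q ⊃ Mq is the dual of axiom T; it is valid on a frame exactly when R is reflexive. Such an R need not be reflexive, so not valid.
(C) axiom B: valid iff R is symmetric. Such an R need not be symmetric — not valid.

none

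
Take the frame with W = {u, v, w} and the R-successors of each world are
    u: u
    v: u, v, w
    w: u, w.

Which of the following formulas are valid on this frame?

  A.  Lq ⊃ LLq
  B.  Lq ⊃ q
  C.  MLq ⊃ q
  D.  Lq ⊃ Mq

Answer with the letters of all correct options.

R is reflexive: each world relates to itself.
R is not symmetric: v R u but not u R v.
R is transitive: R is closed under composition.
R is serial: every world has an R-successor.
(A) Lq ⊃ LLq (axiom 4) characterises the transitive frames. R is transitive — valid.
(B) Lq ⊃ q is axiom T; it is valid on a frame exactly when R is reflexive. R is reflexive, so valid.
(C) the dual of axiom B: valid iff R is symmetric. R is not symmetric — not valid.
(D) axiom D: valid iff R is serial. R is serial — valid.

A, B, D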